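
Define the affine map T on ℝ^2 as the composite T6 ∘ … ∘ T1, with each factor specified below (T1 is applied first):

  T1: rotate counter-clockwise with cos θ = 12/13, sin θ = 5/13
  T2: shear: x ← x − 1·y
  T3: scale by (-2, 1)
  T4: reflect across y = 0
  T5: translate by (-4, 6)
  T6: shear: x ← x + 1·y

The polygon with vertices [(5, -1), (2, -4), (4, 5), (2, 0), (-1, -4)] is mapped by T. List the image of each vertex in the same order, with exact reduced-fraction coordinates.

T1 rotate counter-clockwise with cos θ = 12/13, sin θ = 5/13: (5, -1) → (5, 1); (2, -4) → (44/13, -38/13); (4, 5) → (23/13, 80/13); (2, 0) → (24/13, 10/13); (-1, -4) → (8/13, -53/13)
T2 shear: x ← x − 1·y: (5, 1) → (4, 1); (44/13, -38/13) → (82/13, -38/13); (23/13, 80/13) → (-57/13, 80/13); (24/13, 10/13) → (14/13, 10/13); (8/13, -53/13) → (61/13, -53/13)
T3 scale by (-2, 1): (4, 1) → (-8, 1); (82/13, -38/13) → (-164/13, -38/13); (-57/13, 80/13) → (114/13, 80/13); (14/13, 10/13) → (-28/13, 10/13); (61/13, -53/13) → (-122/13, -53/13)
T4 reflect across y = 0: (-8, 1) → (-8, -1); (-164/13, -38/13) → (-164/13, 38/13); (114/13, 80/13) → (114/13, -80/13); (-28/13, 10/13) → (-28/13, -10/13); (-122/13, -53/13) → (-122/13, 53/13)
T5 translate by (-4, 6): (-8, -1) → (-12, 5); (-164/13, 38/13) → (-216/13, 116/13); (114/13, -80/13) → (62/13, -2/13); (-28/13, -10/13) → (-80/13, 68/13); (-122/13, 53/13) → (-174/13, 131/13)
T6 shear: x ← x + 1·y: (-12, 5) → (-7, 5); (-216/13, 116/13) → (-100/13, 116/13); (62/13, -2/13) → (60/13, -2/13); (-80/13, 68/13) → (-12/13, 68/13); (-174/13, 131/13) → (-43/13, 131/13)

image vertices: (-7, 5), (-100/13, 116/13), (60/13, -2/13), (-12/13, 68/13), (-43/13, 131/13)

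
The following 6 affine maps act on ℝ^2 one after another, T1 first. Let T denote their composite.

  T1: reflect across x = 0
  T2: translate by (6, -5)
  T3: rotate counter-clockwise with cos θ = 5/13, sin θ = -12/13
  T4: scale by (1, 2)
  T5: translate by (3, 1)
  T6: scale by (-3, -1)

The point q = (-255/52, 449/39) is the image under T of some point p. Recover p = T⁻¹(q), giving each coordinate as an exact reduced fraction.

p = (3/4, 4/3)

T1 = [-1 0 0; 0 1 0; 0 0 1]
T2·T1 = [-1 0 6; 0 1 -5; 0 0 1]
T3·…·T1 = [-5/13 12/13 -30/13; 12/13 5/13 -97/13; 0 0 1]
T4·…·T1 = [-5/13 12/13 -30/13; 24/13 10/13 -194/13; 0 0 1]
T5·…·T1 = [-5/13 12/13 9/13; 24/13 10/13 -181/13; 0 0 1]
T6·…·T1 = [15/13 -36/13 -27/13; -24/13 -10/13 181/13; 0 0 1]
det M = -6; M⁻¹ = [5/39 -6/13 87/13; -4/13 -5/26 53/26; 0 0 1]
M⁻¹ · (-255/52, 449/39)ᵀ = (3/4, 4/3)ᵀ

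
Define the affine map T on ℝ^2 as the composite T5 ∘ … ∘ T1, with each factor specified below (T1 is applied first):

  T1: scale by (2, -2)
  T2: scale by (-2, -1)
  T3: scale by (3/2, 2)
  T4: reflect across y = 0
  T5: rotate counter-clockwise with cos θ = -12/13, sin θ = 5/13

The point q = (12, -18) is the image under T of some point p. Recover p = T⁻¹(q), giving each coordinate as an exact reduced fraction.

T1 = [2 0 0; 0 -2 0; 0 0 1]
T2·T1 = [-4 0 0; 0 2 0; 0 0 1]
T3·…·T1 = [-6 0 0; 0 4 0; 0 0 1]
T4·…·T1 = [-6 0 0; 0 -4 0; 0 0 1]
T5·…·T1 = [72/13 20/13 0; -30/13 48/13 0; 0 0 1]
det M = 24; M⁻¹ = [2/13 -5/78 0; 5/52 3/13 0; 0 0 1]
M⁻¹ · (12, -18)ᵀ = (3, -3)ᵀ

p = (3, -3)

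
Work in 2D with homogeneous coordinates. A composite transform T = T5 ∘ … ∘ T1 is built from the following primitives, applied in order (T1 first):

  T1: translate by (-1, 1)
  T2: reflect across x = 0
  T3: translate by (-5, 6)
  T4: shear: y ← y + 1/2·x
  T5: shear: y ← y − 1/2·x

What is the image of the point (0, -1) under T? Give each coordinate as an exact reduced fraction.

T(p) = (-4, 6)

T1 translate by (-1, 1): (0, -1) → (-1, 0)
T2 reflect across x = 0: (-1, 0) → (1, 0)
T3 translate by (-5, 6): (1, 0) → (-4, 6)
T4 shear: y ← y + 1/2·x: (-4, 6) → (-4, 4)
T5 shear: y ← y − 1/2·x: (-4, 4) → (-4, 6)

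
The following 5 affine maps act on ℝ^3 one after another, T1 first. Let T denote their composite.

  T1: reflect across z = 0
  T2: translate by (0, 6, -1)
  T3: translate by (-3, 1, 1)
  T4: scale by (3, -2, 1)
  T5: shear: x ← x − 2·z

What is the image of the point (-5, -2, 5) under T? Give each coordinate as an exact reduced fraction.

T1 reflect across z = 0: (-5, -2, 5) → (-5, -2, -5)
T2 translate by (0, 6, -1): (-5, -2, -5) → (-5, 4, -6)
T3 translate by (-3, 1, 1): (-5, 4, -6) → (-8, 5, -5)
T4 scale by (3, -2, 1): (-8, 5, -5) → (-24, -10, -5)
T5 shear: x ← x − 2·z: (-24, -10, -5) → (-14, -10, -5)

T(p) = (-14, -10, -5)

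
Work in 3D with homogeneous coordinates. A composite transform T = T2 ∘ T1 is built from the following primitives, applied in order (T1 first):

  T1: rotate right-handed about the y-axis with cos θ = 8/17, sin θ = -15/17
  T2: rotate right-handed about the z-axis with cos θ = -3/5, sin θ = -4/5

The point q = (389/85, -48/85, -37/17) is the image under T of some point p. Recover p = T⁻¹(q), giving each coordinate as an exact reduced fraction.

T1 = [8/17 0 -15/17 0; 0 1 0 0; 15/17 0 8/17 0; 0 0 0 1]
T2·T1 = [-24/85 4/5 9/17 0; -32/85 -3/5 12/17 0; 15/17 0 8/17 0; 0 0 0 1]
det M = 1; M⁻¹ = [-24/85 -32/85 15/17 0; 4/5 -3/5 0 0; 9/17 12/17 8/17 0; 0 0 0 1]
M⁻¹ · (389/85, -48/85, -37/17)ᵀ = (-3, 4, 1)ᵀ

p = (-3, 4, 1)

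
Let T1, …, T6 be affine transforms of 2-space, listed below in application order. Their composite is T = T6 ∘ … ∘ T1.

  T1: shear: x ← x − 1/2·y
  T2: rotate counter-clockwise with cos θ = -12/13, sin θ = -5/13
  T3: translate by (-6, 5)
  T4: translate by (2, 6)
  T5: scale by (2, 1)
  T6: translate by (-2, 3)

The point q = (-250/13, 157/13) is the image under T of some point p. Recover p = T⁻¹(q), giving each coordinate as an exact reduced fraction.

p = (5, 0)

T1 = [1 -1/2 0; 0 1 0; 0 0 1]
T2·T1 = [-12/13 11/13 0; -5/13 -19/26 0; 0 0 1]
T3·…·T1 = [-12/13 11/13 -6; -5/13 -19/26 5; 0 0 1]
T4·…·T1 = [-12/13 11/13 -4; -5/13 -19/26 11; 0 0 1]
T5·…·T1 = [-24/13 22/13 -8; -5/13 -19/26 11; 0 0 1]
T6·…·T1 = [-24/13 22/13 -10; -5/13 -19/26 14; 0 0 1]
det M = 2; M⁻¹ = [-19/52 -11/13 213/26; 5/26 -12/13 193/13; 0 0 1]
M⁻¹ · (-250/13, 157/13)ᵀ = (5, 0)ᵀ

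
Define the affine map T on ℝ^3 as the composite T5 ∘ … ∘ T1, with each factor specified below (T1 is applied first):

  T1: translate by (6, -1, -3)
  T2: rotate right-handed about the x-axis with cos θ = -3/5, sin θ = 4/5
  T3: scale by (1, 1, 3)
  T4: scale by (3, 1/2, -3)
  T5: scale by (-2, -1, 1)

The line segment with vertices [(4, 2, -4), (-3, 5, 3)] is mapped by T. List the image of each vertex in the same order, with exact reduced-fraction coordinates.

image vertices: (-60, -5/2, -45), (-18, 6/5, -144/5)

T1 translate by (6, -1, -3): (4, 2, -4) → (10, 1, -7); (-3, 5, 3) → (3, 4, 0)
T2 rotate right-handed about the x-axis with cos θ = -3/5, sin θ = 4/5: (10, 1, -7) → (10, 5, 5); (3, 4, 0) → (3, -12/5, 16/5)
T3 scale by (1, 1, 3): (10, 5, 5) → (10, 5, 15); (3, -12/5, 16/5) → (3, -12/5, 48/5)
T4 scale by (3, 1/2, -3): (10, 5, 15) → (30, 5/2, -45); (3, -12/5, 48/5) → (9, -6/5, -144/5)
T5 scale by (-2, -1, 1): (30, 5/2, -45) → (-60, -5/2, -45); (9, -6/5, -144/5) → (-18, 6/5, -144/5)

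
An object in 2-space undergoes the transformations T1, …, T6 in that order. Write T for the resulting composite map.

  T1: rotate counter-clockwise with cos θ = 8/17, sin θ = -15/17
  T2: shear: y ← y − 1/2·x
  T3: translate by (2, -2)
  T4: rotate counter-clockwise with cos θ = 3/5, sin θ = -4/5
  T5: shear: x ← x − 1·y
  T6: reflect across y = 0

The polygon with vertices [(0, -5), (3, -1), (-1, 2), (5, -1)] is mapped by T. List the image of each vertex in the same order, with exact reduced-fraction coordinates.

T1 rotate counter-clockwise with cos θ = 8/17, sin θ = -15/17: (0, -5) → (-75/17, -40/17); (3, -1) → (9/17, -53/17); (-1, 2) → (22/17, 31/17); (5, -1) → (25/17, -83/17)
T2 shear: y ← y − 1/2·x: (-75/17, -40/17) → (-75/17, -5/34); (9/17, -53/17) → (9/17, -115/34); (22/17, 31/17) → (22/17, 20/17); (25/17, -83/17) → (25/17, -191/34)
T3 translate by (2, -2): (-75/17, -5/34) → (-41/17, -73/34); (9/17, -115/34) → (43/17, -183/34); (22/17, 20/17) → (56/17, -14/17); (25/17, -191/34) → (59/17, -259/34)
T4 rotate counter-clockwise with cos θ = 3/5, sin θ = -4/5: (-41/17, -73/34) → (-269/85, 109/170); (43/17, -183/34) → (-237/85, -893/170); (56/17, -14/17) → (112/85, -266/85); (59/17, -259/34) → (-341/85, -1249/170)
T5 shear: x ← x − 1·y: (-269/85, 109/170) → (-647/170, 109/170); (-237/85, -893/170) → (419/170, -893/170); (112/85, -266/85) → (378/85, -266/85); (-341/85, -1249/170) → (567/170, -1249/170)
T6 reflect across y = 0: (-647/170, 109/170) → (-647/170, -109/170); (419/170, -893/170) → (419/170, 893/170); (378/85, -266/85) → (378/85, 266/85); (567/170, -1249/170) → (567/170, 1249/170)

image vertices: (-647/170, -109/170), (419/170, 893/170), (378/85, 266/85), (567/170, 1249/170)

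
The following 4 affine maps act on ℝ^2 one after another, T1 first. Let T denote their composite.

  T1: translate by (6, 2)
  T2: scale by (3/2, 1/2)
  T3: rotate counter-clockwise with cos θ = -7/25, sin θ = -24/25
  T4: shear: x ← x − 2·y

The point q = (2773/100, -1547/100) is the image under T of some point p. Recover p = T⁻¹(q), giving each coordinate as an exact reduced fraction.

T1 = [1 0 6; 0 1 2; 0 0 1]
T2·T1 = [3/2 0 9; 0 1/2 1; 0 0 1]
T3·…·T1 = [-21/50 12/25 -39/25; -36/25 -7/50 -223/25; 0 0 1]
T4·…·T1 = [123/50 19/25 407/25; -36/25 -7/50 -223/25; 0 0 1]
det M = 3/4; M⁻¹ = [-14/75 -76/75 -6; 48/25 82/25 -2; 0 0 1]
M⁻¹ · (2773/100, -1547/100)ᵀ = (9/2, 1/2)ᵀ

p = (9/2, 1/2)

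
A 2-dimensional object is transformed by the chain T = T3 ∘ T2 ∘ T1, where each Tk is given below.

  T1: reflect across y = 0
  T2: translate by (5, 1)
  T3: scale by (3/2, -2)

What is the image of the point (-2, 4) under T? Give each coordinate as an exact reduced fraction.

T(p) = (9/2, 6)

T1 reflect across y = 0: (-2, 4) → (-2, -4)
T2 translate by (5, 1): (-2, -4) → (3, -3)
T3 scale by (3/2, -2): (3, -3) → (9/2, 6)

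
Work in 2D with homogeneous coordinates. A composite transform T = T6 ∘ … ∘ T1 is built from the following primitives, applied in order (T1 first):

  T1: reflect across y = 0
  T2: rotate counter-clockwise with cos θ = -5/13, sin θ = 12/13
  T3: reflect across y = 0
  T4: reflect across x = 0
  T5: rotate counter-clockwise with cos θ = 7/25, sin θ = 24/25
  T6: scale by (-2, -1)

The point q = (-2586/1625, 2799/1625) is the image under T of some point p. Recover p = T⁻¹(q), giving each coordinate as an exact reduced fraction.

p = (3/5, 9/5)

T1 = [1 0 0; 0 -1 0; 0 0 1]
T2·T1 = [-5/13 12/13 0; 12/13 5/13 0; 0 0 1]
T3·…·T1 = [-5/13 12/13 0; -12/13 -5/13 0; 0 0 1]
T4·…·T1 = [5/13 -12/13 0; -12/13 -5/13 0; 0 0 1]
T5·…·T1 = [323/325 36/325 0; 36/325 -323/325 0; 0 0 1]
T6·…·T1 = [-646/325 -72/325 0; -36/325 323/325 0; 0 0 1]
det M = -2; M⁻¹ = [-323/650 -36/325 0; -18/325 323/325 0; 0 0 1]
M⁻¹ · (-2586/1625, 2799/1625)ᵀ = (3/5, 9/5)ᵀ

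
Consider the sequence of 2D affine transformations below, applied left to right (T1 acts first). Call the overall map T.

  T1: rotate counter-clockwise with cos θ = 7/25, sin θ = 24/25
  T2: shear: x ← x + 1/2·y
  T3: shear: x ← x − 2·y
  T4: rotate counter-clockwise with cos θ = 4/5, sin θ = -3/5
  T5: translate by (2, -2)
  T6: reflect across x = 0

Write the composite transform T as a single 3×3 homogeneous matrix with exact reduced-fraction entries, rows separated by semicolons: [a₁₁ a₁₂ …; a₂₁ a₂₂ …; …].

T = [44/125 117/125 -2; 183/125 263/250 -2; 0 0 1]

T1 = [7/25 -24/25 0; 24/25 7/25 0; 0 0 1]
T2·T1 = [19/25 -41/50 0; 24/25 7/25 0; 0 0 1]
T3·…·T1 = [-29/25 -69/50 0; 24/25 7/25 0; 0 0 1]
T4·…·T1 = [-44/125 -117/125 0; 183/125 263/250 0; 0 0 1]
T5·…·T1 = [-44/125 -117/125 2; 183/125 263/250 -2; 0 0 1]
T6·…·T1 = [44/125 117/125 -2; 183/125 263/250 -2; 0 0 1]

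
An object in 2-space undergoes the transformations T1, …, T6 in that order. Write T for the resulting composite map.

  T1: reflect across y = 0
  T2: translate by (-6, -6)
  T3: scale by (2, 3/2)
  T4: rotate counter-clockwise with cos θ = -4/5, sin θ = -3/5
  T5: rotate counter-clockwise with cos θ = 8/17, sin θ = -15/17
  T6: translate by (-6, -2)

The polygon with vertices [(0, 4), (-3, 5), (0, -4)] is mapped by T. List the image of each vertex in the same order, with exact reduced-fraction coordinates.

image vertices: (954/85, 553/85), (294/17, 181/34), (522/85, -371/85)

T1 reflect across y = 0: (0, 4) → (0, -4); (-3, 5) → (-3, -5); (0, -4) → (0, 4)
T2 translate by (-6, -6): (0, -4) → (-6, -10); (-3, -5) → (-9, -11); (0, 4) → (-6, -2)
T3 scale by (2, 3/2): (-6, -10) → (-12, -15); (-9, -11) → (-18, -33/2); (-6, -2) → (-12, -3)
T4 rotate counter-clockwise with cos θ = -4/5, sin θ = -3/5: (-12, -15) → (3/5, 96/5); (-18, -33/2) → (9/2, 24); (-12, -3) → (39/5, 48/5)
T5 rotate counter-clockwise with cos θ = 8/17, sin θ = -15/17: (3/5, 96/5) → (1464/85, 723/85); (9/2, 24) → (396/17, 249/34); (39/5, 48/5) → (1032/85, -201/85)
T6 translate by (-6, -2): (1464/85, 723/85) → (954/85, 553/85); (396/17, 249/34) → (294/17, 181/34); (1032/85, -201/85) → (522/85, -371/85)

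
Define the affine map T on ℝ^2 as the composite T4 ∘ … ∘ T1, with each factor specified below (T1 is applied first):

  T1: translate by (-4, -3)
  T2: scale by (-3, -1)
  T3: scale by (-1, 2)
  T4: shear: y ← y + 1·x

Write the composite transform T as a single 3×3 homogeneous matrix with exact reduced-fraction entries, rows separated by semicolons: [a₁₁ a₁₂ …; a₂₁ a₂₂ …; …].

T = [3 0 -12; 3 -2 -6; 0 0 1]

T1 = [1 0 -4; 0 1 -3; 0 0 1]
T2·T1 = [-3 0 12; 0 -1 3; 0 0 1]
T3·…·T1 = [3 0 -12; 0 -2 6; 0 0 1]
T4·…·T1 = [3 0 -12; 3 -2 -6; 0 0 1]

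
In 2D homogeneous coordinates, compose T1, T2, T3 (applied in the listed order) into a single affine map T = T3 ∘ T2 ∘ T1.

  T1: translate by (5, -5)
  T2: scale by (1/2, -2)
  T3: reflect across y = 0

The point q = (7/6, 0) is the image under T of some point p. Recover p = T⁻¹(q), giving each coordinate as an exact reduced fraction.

p = (-8/3, 5)

T1 = [1 0 5; 0 1 -5; 0 0 1]
T2·T1 = [1/2 0 5/2; 0 -2 10; 0 0 1]
T3·…·T1 = [1/2 0 5/2; 0 2 -10; 0 0 1]
det M = 1; M⁻¹ = [2 0 -5; 0 1/2 5; 0 0 1]
M⁻¹ · (7/6, 0)ᵀ = (-8/3, 5)ᵀ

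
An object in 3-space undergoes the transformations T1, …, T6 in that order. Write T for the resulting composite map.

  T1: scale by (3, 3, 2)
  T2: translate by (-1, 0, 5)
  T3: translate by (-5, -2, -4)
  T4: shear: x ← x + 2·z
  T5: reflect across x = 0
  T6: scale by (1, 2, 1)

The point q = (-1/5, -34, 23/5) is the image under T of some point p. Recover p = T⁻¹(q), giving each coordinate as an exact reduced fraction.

T1 = [3 0 0 0; 0 3 0 0; 0 0 2 0; 0 0 0 1]
T2·T1 = [3 0 0 -1; 0 3 0 0; 0 0 2 5; 0 0 0 1]
T3·…·T1 = [3 0 0 -6; 0 3 0 -2; 0 0 2 1; 0 0 0 1]
T4·…·T1 = [3 0 4 -4; 0 3 0 -2; 0 0 2 1; 0 0 0 1]
T5·…·T1 = [-3 0 -4 4; 0 3 0 -2; 0 0 2 1; 0 0 0 1]
T6·…·T1 = [-3 0 -4 4; 0 6 0 -4; 0 0 2 1; 0 0 0 1]
det M = -36; M⁻¹ = [-1/3 0 -2/3 2; 0 1/6 0 2/3; 0 0 1/2 -1/2; 0 0 0 1]
M⁻¹ · (-1/5, -34, 23/5)ᵀ = (-1, -5, 9/5)ᵀ

p = (-1, -5, 9/5)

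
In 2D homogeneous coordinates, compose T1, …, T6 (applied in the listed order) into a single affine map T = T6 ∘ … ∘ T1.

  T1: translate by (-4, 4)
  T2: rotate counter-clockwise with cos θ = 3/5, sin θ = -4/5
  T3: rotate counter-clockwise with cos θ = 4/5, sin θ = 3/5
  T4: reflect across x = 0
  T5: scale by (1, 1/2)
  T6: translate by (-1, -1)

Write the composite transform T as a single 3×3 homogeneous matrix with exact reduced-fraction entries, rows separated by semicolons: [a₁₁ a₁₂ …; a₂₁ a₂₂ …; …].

T1 = [1 0 -4; 0 1 4; 0 0 1]
T2·T1 = [3/5 4/5 4/5; -4/5 3/5 28/5; 0 0 1]
T3·…·T1 = [24/25 7/25 -68/25; -7/25 24/25 124/25; 0 0 1]
T4·…·T1 = [-24/25 -7/25 68/25; -7/25 24/25 124/25; 0 0 1]
T5·…·T1 = [-24/25 -7/25 68/25; -7/50 12/25 62/25; 0 0 1]
T6·…·T1 = [-24/25 -7/25 43/25; -7/50 12/25 37/25; 0 0 1]

T = [-24/25 -7/25 43/25; -7/50 12/25 37/25; 0 0 1]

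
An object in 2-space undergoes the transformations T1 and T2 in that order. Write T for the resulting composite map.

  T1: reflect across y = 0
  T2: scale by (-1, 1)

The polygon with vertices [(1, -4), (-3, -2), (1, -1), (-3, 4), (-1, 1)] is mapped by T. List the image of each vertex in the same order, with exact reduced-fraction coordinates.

T1 reflect across y = 0: (1, -4) → (1, 4); (-3, -2) → (-3, 2); (1, -1) → (1, 1); (-3, 4) → (-3, -4); (-1, 1) → (-1, -1)
T2 scale by (-1, 1): (1, 4) → (-1, 4); (-3, 2) → (3, 2); (1, 1) → (-1, 1); (-3, -4) → (3, -4); (-1, -1) → (1, -1)

image vertices: (-1, 4), (3, 2), (-1, 1), (3, -4), (1, -1)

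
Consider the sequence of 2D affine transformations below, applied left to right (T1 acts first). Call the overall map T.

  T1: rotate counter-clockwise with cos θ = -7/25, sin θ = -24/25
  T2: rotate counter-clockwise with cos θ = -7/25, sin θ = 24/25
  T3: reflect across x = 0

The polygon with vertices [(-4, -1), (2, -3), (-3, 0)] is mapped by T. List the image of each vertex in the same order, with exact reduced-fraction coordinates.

T1 rotate counter-clockwise with cos θ = -7/25, sin θ = -24/25: (-4, -1) → (4/25, 103/25); (2, -3) → (-86/25, -27/25); (-3, 0) → (21/25, 72/25)
T2 rotate counter-clockwise with cos θ = -7/25, sin θ = 24/25: (4/25, 103/25) → (-4, -1); (-86/25, -27/25) → (2, -3); (21/25, 72/25) → (-3, 0)
T3 reflect across x = 0: (-4, -1) → (4, -1); (2, -3) → (-2, -3); (-3, 0) → (3, 0)

image vertices: (4, -1), (-2, -3), (3, 0)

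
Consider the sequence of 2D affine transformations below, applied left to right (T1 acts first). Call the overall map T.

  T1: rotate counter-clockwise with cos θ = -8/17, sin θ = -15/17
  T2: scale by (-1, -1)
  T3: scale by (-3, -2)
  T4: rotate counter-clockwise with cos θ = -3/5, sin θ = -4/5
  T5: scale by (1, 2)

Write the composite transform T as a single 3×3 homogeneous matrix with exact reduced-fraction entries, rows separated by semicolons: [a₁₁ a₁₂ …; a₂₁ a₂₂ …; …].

T = [-48/85 -199/85 0; 372/85 -264/85 0; 0 0 1]

T1 = [-8/17 15/17 0; -15/17 -8/17 0; 0 0 1]
T2·T1 = [8/17 -15/17 0; 15/17 8/17 0; 0 0 1]
T3·…·T1 = [-24/17 45/17 0; -30/17 -16/17 0; 0 0 1]
T4·…·T1 = [-48/85 -199/85 0; 186/85 -132/85 0; 0 0 1]
T5·…·T1 = [-48/85 -199/85 0; 372/85 -264/85 0; 0 0 1]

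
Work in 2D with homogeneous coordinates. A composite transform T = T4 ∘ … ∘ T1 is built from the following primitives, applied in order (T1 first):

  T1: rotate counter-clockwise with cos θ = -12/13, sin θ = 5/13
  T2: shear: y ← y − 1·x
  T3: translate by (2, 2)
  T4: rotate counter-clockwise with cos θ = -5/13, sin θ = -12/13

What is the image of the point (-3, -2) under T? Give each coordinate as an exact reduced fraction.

T1 rotate counter-clockwise with cos θ = -12/13, sin θ = 5/13: (-3, -2) → (46/13, 9/13)
T2 shear: y ← y − 1·x: (46/13, 9/13) → (46/13, -37/13)
T3 translate by (2, 2): (46/13, -37/13) → (72/13, -11/13)
T4 rotate counter-clockwise with cos θ = -5/13, sin θ = -12/13: (72/13, -11/13) → (-492/169, -809/169)

T(p) = (-492/169, -809/169)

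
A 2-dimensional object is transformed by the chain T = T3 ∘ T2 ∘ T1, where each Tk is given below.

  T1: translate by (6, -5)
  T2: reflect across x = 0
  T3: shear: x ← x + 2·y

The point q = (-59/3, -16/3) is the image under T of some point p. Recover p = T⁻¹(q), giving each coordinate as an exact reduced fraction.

T1 = [1 0 6; 0 1 -5; 0 0 1]
T2·T1 = [-1 0 -6; 0 1 -5; 0 0 1]
T3·…·T1 = [-1 2 -16; 0 1 -5; 0 0 1]
det M = -1; M⁻¹ = [-1 2 -6; 0 1 5; 0 0 1]
M⁻¹ · (-59/3, -16/3)ᵀ = (3, -1/3)ᵀ

p = (3, -1/3)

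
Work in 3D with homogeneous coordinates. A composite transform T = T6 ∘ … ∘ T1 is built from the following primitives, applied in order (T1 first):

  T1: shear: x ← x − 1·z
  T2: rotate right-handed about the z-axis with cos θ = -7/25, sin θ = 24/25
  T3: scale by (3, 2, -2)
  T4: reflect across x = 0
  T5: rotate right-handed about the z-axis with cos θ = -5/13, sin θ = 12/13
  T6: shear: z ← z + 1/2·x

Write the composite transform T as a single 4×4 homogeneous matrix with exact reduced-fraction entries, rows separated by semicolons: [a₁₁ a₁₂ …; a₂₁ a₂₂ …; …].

T = [-681/325 -192/325 681/325 0; 12/325 934/325 -12/325 0; -681/650 -96/325 -619/650 0; 0 0 0 1]

T1 = [1 0 -1 0; 0 1 0 0; 0 0 1 0; 0 0 0 1]
T2·T1 = [-7/25 -24/25 7/25 0; 24/25 -7/25 -24/25 0; 0 0 1 0; 0 0 0 1]
T3·…·T1 = [-21/25 -72/25 21/25 0; 48/25 -14/25 -48/25 0; 0 0 -2 0; 0 0 0 1]
T4·…·T1 = [21/25 72/25 -21/25 0; 48/25 -14/25 -48/25 0; 0 0 -2 0; 0 0 0 1]
T5·…·T1 = [-681/325 -192/325 681/325 0; 12/325 934/325 -12/325 0; 0 0 -2 0; 0 0 0 1]
T6·…·T1 = [-681/325 -192/325 681/325 0; 12/325 934/325 -12/325 0; -681/650 -96/325 -619/650 0; 0 0 0 1]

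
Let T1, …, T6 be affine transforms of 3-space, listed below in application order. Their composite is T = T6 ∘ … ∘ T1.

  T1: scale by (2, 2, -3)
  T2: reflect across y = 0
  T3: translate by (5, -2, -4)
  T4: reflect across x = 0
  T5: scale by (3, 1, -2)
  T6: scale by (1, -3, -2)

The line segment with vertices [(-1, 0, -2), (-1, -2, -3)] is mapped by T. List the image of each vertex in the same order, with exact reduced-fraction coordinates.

image vertices: (-9, 6, 8), (-9, -6, 20)

T1 scale by (2, 2, -3): (-1, 0, -2) → (-2, 0, 6); (-1, -2, -3) → (-2, -4, 9)
T2 reflect across y = 0: (-2, 0, 6) → (-2, 0, 6); (-2, -4, 9) → (-2, 4, 9)
T3 translate by (5, -2, -4): (-2, 0, 6) → (3, -2, 2); (-2, 4, 9) → (3, 2, 5)
T4 reflect across x = 0: (3, -2, 2) → (-3, -2, 2); (3, 2, 5) → (-3, 2, 5)
T5 scale by (3, 1, -2): (-3, -2, 2) → (-9, -2, -4); (-3, 2, 5) → (-9, 2, -10)
T6 scale by (1, -3, -2): (-9, -2, -4) → (-9, 6, 8); (-9, 2, -10) → (-9, -6, 20)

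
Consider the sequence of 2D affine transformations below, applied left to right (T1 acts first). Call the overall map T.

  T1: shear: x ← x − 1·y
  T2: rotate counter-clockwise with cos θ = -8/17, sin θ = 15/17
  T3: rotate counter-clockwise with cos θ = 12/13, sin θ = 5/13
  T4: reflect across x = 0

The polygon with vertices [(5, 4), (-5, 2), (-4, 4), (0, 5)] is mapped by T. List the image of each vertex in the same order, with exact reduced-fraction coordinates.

T1 shear: x ← x − 1·y: (5, 4) → (1, 4); (-5, 2) → (-7, 2); (-4, 4) → (-8, 4); (0, 5) → (-5, 5)
T2 rotate counter-clockwise with cos θ = -8/17, sin θ = 15/17: (1, 4) → (-4, -1); (-7, 2) → (26/17, -121/17); (-8, 4) → (4/17, -152/17); (-5, 5) → (-35/17, -115/17)
T3 rotate counter-clockwise with cos θ = 12/13, sin θ = 5/13: (-4, -1) → (-43/13, -32/13); (26/17, -121/17) → (917/221, -1322/221); (4/17, -152/17) → (808/221, -1804/221); (-35/17, -115/17) → (155/221, -1555/221)
T4 reflect across x = 0: (-43/13, -32/13) → (43/13, -32/13); (917/221, -1322/221) → (-917/221, -1322/221); (808/221, -1804/221) → (-808/221, -1804/221); (155/221, -1555/221) → (-155/221, -1555/221)

image vertices: (43/13, -32/13), (-917/221, -1322/221), (-808/221, -1804/221), (-155/221, -1555/221)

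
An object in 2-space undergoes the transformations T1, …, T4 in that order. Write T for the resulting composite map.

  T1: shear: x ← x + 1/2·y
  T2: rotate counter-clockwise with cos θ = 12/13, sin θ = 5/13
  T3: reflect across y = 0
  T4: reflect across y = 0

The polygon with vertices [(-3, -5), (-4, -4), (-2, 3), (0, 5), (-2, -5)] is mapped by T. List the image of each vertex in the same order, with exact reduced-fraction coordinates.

image vertices: (-41/13, -175/26), (-4, -6), (-21/13, 67/26), (5/13, 145/26), (-29/13, -165/26)

T1 shear: x ← x + 1/2·y: (-3, -5) → (-11/2, -5); (-4, -4) → (-6, -4); (-2, 3) → (-1/2, 3); (0, 5) → (5/2, 5); (-2, -5) → (-9/2, -5)
T2 rotate counter-clockwise with cos θ = 12/13, sin θ = 5/13: (-11/2, -5) → (-41/13, -175/26); (-6, -4) → (-4, -6); (-1/2, 3) → (-21/13, 67/26); (5/2, 5) → (5/13, 145/26); (-9/2, -5) → (-29/13, -165/26)
T3 reflect across y = 0: (-41/13, -175/26) → (-41/13, 175/26); (-4, -6) → (-4, 6); (-21/13, 67/26) → (-21/13, -67/26); (5/13, 145/26) → (5/13, -145/26); (-29/13, -165/26) → (-29/13, 165/26)
T4 reflect across y = 0: (-41/13, 175/26) → (-41/13, -175/26); (-4, 6) → (-4, -6); (-21/13, -67/26) → (-21/13, 67/26); (5/13, -145/26) → (5/13, 145/26); (-29/13, 165/26) → (-29/13, -165/26)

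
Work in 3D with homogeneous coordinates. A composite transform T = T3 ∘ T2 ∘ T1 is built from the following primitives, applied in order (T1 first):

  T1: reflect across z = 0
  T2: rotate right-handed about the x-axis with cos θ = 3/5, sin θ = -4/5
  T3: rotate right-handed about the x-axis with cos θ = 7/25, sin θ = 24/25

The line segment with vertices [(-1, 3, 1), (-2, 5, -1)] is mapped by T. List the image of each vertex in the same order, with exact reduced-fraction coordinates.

T1 reflect across z = 0: (-1, 3, 1) → (-1, 3, -1); (-2, 5, -1) → (-2, 5, 1)
T2 rotate right-handed about the x-axis with cos θ = 3/5, sin θ = -4/5: (-1, 3, -1) → (-1, 1, -3); (-2, 5, 1) → (-2, 19/5, -17/5)
T3 rotate right-handed about the x-axis with cos θ = 7/25, sin θ = 24/25: (-1, 1, -3) → (-1, 79/25, 3/25); (-2, 19/5, -17/5) → (-2, 541/125, 337/125)

image vertices: (-1, 79/25, 3/25), (-2, 541/125, 337/125)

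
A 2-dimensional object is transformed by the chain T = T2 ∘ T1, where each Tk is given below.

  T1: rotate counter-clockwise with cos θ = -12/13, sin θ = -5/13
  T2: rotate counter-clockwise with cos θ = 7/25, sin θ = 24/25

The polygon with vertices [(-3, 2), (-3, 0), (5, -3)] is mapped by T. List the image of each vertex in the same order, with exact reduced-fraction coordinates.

T1 rotate counter-clockwise with cos θ = -12/13, sin θ = -5/13: (-3, 2) → (46/13, -9/13); (-3, 0) → (36/13, 15/13); (5, -3) → (-75/13, 11/13)
T2 rotate counter-clockwise with cos θ = 7/25, sin θ = 24/25: (46/13, -9/13) → (538/325, 1041/325); (36/13, 15/13) → (-108/325, 969/325); (-75/13, 11/13) → (-789/325, -1723/325)

image vertices: (538/325, 1041/325), (-108/325, 969/325), (-789/325, -1723/325)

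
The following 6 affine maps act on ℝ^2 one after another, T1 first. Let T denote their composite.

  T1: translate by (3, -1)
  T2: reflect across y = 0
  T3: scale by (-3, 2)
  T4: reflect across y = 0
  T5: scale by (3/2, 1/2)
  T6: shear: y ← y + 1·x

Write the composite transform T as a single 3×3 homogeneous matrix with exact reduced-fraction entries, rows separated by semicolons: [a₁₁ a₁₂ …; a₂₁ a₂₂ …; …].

T1 = [1 0 3; 0 1 -1; 0 0 1]
T2·T1 = [1 0 3; 0 -1 1; 0 0 1]
T3·…·T1 = [-3 0 -9; 0 -2 2; 0 0 1]
T4·…·T1 = [-3 0 -9; 0 2 -2; 0 0 1]
T5·…·T1 = [-9/2 0 -27/2; 0 1 -1; 0 0 1]
T6·…·T1 = [-9/2 0 -27/2; -9/2 1 -29/2; 0 0 1]

T = [-9/2 0 -27/2; -9/2 1 -29/2; 0 0 1]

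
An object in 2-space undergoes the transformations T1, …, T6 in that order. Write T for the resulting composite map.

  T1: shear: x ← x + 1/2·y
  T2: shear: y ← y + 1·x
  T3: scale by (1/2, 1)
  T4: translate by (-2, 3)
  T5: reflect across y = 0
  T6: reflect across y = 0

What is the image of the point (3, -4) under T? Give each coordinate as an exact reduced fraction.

T(p) = (-3/2, 0)

T1 shear: x ← x + 1/2·y: (3, -4) → (1, -4)
T2 shear: y ← y + 1·x: (1, -4) → (1, -3)
T3 scale by (1/2, 1): (1, -3) → (1/2, -3)
T4 translate by (-2, 3): (1/2, -3) → (-3/2, 0)
T5 reflect across y = 0: (-3/2, 0) → (-3/2, 0)
T6 reflect across y = 0: (-3/2, 0) → (-3/2, 0)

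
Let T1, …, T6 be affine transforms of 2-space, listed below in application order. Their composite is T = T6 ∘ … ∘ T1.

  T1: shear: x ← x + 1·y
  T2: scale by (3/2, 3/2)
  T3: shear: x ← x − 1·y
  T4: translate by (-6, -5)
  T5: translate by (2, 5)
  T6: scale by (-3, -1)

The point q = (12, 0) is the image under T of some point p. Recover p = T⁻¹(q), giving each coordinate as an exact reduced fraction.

p = (0, 0)

T1 = [1 1 0; 0 1 0; 0 0 1]
T2·T1 = [3/2 3/2 0; 0 3/2 0; 0 0 1]
T3·…·T1 = [3/2 0 0; 0 3/2 0; 0 0 1]
T4·…·T1 = [3/2 0 -6; 0 3/2 -5; 0 0 1]
T5·…·T1 = [3/2 0 -4; 0 3/2 0; 0 0 1]
T6·…·T1 = [-9/2 0 12; 0 -3/2 0; 0 0 1]
det M = 27/4; M⁻¹ = [-2/9 0 8/3; 0 -2/3 0; 0 0 1]
M⁻¹ · (12, 0)ᵀ = (0, 0)ᵀ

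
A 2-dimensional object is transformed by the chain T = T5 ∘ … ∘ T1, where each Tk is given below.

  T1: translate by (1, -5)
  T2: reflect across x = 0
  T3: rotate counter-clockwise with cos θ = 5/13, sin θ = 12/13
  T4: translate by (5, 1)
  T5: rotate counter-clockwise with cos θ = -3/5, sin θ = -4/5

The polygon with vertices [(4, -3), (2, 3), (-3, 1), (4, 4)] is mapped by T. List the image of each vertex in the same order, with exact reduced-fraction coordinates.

T1 translate by (1, -5): (4, -3) → (5, -8); (2, 3) → (3, -2); (-3, 1) → (-2, -4); (4, 4) → (5, -1)
T2 reflect across x = 0: (5, -8) → (-5, -8); (3, -2) → (-3, -2); (-2, -4) → (2, -4); (5, -1) → (-5, -1)
T3 rotate counter-clockwise with cos θ = 5/13, sin θ = 12/13: (-5, -8) → (71/13, -100/13); (-3, -2) → (9/13, -46/13); (2, -4) → (58/13, 4/13); (-5, -1) → (-1, -5)
T4 translate by (5, 1): (71/13, -100/13) → (136/13, -87/13); (9/13, -46/13) → (74/13, -33/13); (58/13, 4/13) → (123/13, 17/13); (-1, -5) → (4, -4)
T5 rotate counter-clockwise with cos θ = -3/5, sin θ = -4/5: (136/13, -87/13) → (-756/65, -283/65); (74/13, -33/13) → (-354/65, -197/65); (123/13, 17/13) → (-301/65, -543/65); (4, -4) → (-28/5, -4/5)

image vertices: (-756/65, -283/65), (-354/65, -197/65), (-301/65, -543/65), (-28/5, -4/5)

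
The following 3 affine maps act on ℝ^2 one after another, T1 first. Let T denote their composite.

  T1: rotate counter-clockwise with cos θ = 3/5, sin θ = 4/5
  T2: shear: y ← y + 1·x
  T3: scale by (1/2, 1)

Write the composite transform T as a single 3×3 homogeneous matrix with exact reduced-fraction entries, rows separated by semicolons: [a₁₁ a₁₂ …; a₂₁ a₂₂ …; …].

T1 = [3/5 -4/5 0; 4/5 3/5 0; 0 0 1]
T2·T1 = [3/5 -4/5 0; 7/5 -1/5 0; 0 0 1]
T3·…·T1 = [3/10 -2/5 0; 7/5 -1/5 0; 0 0 1]

T = [3/10 -2/5 0; 7/5 -1/5 0; 0 0 1]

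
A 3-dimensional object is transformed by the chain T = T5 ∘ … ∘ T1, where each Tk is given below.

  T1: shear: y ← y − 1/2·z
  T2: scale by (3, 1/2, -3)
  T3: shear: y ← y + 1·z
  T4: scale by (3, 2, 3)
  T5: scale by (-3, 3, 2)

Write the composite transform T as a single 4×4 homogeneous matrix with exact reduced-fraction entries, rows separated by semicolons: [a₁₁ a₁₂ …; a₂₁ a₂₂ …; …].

T = [-27 0 0 0; 0 3 -39/2 0; 0 0 -18 0; 0 0 0 1]

T1 = [1 0 0 0; 0 1 -1/2 0; 0 0 1 0; 0 0 0 1]
T2·T1 = [3 0 0 0; 0 1/2 -1/4 0; 0 0 -3 0; 0 0 0 1]
T3·…·T1 = [3 0 0 0; 0 1/2 -13/4 0; 0 0 -3 0; 0 0 0 1]
T4·…·T1 = [9 0 0 0; 0 1 -13/2 0; 0 0 -9 0; 0 0 0 1]
T5·…·T1 = [-27 0 0 0; 0 3 -39/2 0; 0 0 -18 0; 0 0 0 1]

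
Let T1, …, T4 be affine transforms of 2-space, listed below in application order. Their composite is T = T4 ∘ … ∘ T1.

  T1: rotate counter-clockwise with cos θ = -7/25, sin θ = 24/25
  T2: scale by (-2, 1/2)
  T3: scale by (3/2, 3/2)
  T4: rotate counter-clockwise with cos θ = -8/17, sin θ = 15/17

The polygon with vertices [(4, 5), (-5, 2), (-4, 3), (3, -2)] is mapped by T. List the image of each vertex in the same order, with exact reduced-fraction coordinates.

image vertices: (-16953/1700, 6294/425), (2391/850, 1389/425), (1041/1700, 2682/425), (-639/850, -1731/425)

T1 rotate counter-clockwise with cos θ = -7/25, sin θ = 24/25: (4, 5) → (-148/25, 61/25); (-5, 2) → (-13/25, -134/25); (-4, 3) → (-44/25, -117/25); (3, -2) → (27/25, 86/25)
T2 scale by (-2, 1/2): (-148/25, 61/25) → (296/25, 61/50); (-13/25, -134/25) → (26/25, -67/25); (-44/25, -117/25) → (88/25, -117/50); (27/25, 86/25) → (-54/25, 43/25)
T3 scale by (3/2, 3/2): (296/25, 61/50) → (444/25, 183/100); (26/25, -67/25) → (39/25, -201/50); (88/25, -117/50) → (132/25, -351/100); (-54/25, 43/25) → (-81/25, 129/50)
T4 rotate counter-clockwise with cos θ = -8/17, sin θ = 15/17: (444/25, 183/100) → (-16953/1700, 6294/425); (39/25, -201/50) → (2391/850, 1389/425); (132/25, -351/100) → (1041/1700, 2682/425); (-81/25, 129/50) → (-639/850, -1731/425)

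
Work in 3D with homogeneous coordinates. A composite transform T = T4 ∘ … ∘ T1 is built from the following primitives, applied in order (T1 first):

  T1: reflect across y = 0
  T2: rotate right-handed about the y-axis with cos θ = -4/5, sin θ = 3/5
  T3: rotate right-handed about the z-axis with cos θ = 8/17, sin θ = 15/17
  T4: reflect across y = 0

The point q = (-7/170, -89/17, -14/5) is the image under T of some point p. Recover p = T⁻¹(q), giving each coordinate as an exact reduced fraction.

p = (-2, -5/2, 5)

T1 = [1 0 0 0; 0 -1 0 0; 0 0 1 0; 0 0 0 1]
T2·T1 = [-4/5 0 3/5 0; 0 -1 0 0; -3/5 0 -4/5 0; 0 0 0 1]
T3·…·T1 = [-32/85 15/17 24/85 0; -12/17 -8/17 9/17 0; -3/5 0 -4/5 0; 0 0 0 1]
T4·…·T1 = [-32/85 15/17 24/85 0; 12/17 8/17 -9/17 0; -3/5 0 -4/5 0; 0 0 0 1]
det M = 1; M⁻¹ = [-32/85 12/17 -3/5 0; 15/17 8/17 0 0; 24/85 -9/17 -4/5 0; 0 0 0 1]
M⁻¹ · (-7/170, -89/17, -14/5)ᵀ = (-2, -5/2, 5)ᵀ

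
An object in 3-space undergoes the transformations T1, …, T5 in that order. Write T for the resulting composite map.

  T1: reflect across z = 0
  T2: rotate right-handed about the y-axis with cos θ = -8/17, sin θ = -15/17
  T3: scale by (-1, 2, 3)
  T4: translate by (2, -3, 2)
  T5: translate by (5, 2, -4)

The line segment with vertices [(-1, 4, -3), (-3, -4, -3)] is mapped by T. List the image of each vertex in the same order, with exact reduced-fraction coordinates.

image vertices: (156/17, 7, -151/17), (140/17, -9, -241/17)

T1 reflect across z = 0: (-1, 4, -3) → (-1, 4, 3); (-3, -4, -3) → (-3, -4, 3)
T2 rotate right-handed about the y-axis with cos θ = -8/17, sin θ = -15/17: (-1, 4, 3) → (-37/17, 4, -39/17); (-3, -4, 3) → (-21/17, -4, -69/17)
T3 scale by (-1, 2, 3): (-37/17, 4, -39/17) → (37/17, 8, -117/17); (-21/17, -4, -69/17) → (21/17, -8, -207/17)
T4 translate by (2, -3, 2): (37/17, 8, -117/17) → (71/17, 5, -83/17); (21/17, -8, -207/17) → (55/17, -11, -173/17)
T5 translate by (5, 2, -4): (71/17, 5, -83/17) → (156/17, 7, -151/17); (55/17, -11, -173/17) → (140/17, -9, -241/17)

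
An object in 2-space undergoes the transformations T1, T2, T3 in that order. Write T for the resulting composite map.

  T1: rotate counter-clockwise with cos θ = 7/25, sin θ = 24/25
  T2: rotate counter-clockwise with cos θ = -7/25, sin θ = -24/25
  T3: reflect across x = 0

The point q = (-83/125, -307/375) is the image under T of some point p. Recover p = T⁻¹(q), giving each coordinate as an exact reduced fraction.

T1 = [7/25 -24/25 0; 24/25 7/25 0; 0 0 1]
T2·T1 = [527/625 336/625 0; -336/625 527/625 0; 0 0 1]
T3·…·T1 = [-527/625 -336/625 0; -336/625 527/625 0; 0 0 1]
det M = -1; M⁻¹ = [-527/625 -336/625 0; -336/625 527/625 0; 0 0 1]
M⁻¹ · (-83/125, -307/375)ᵀ = (1, -1/3)ᵀ

p = (1, -1/3)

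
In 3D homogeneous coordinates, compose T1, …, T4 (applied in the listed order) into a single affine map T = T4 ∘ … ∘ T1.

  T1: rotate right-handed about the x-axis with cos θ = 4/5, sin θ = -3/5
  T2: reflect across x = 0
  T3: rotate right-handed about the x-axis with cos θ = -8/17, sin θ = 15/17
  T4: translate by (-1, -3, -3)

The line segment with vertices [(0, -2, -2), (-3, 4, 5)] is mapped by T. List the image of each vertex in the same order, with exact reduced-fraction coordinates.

image vertices: (-1, -113/85, -449/85), (2, -623/85, 146/85)

T1 rotate right-handed about the x-axis with cos θ = 4/5, sin θ = -3/5: (0, -2, -2) → (0, -14/5, -2/5); (-3, 4, 5) → (-3, 31/5, 8/5)
T2 reflect across x = 0: (0, -14/5, -2/5) → (0, -14/5, -2/5); (-3, 31/5, 8/5) → (3, 31/5, 8/5)
T3 rotate right-handed about the x-axis with cos θ = -8/17, sin θ = 15/17: (0, -14/5, -2/5) → (0, 142/85, -194/85); (3, 31/5, 8/5) → (3, -368/85, 401/85)
T4 translate by (-1, -3, -3): (0, 142/85, -194/85) → (-1, -113/85, -449/85); (3, -368/85, 401/85) → (2, -623/85, 146/85)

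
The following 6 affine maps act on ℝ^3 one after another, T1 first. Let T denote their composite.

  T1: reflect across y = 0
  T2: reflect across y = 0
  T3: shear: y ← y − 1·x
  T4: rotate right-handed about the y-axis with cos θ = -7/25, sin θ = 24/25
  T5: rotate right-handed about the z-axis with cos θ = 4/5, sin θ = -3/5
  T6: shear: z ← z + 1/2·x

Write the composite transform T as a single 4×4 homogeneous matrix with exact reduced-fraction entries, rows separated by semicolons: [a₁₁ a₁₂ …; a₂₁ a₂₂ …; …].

T1 = [1 0 0 0; 0 -1 0 0; 0 0 1 0; 0 0 0 1]
T2·T1 = [1 0 0 0; 0 1 0 0; 0 0 1 0; 0 0 0 1]
T3·…·T1 = [1 0 0 0; -1 1 0 0; 0 0 1 0; 0 0 0 1]
T4·…·T1 = [-7/25 0 24/25 0; -1 1 0 0; -24/25 0 -7/25 0; 0 0 0 1]
T5·…·T1 = [-103/125 3/5 96/125 0; -79/125 4/5 -72/125 0; -24/25 0 -7/25 0; 0 0 0 1]
T6·…·T1 = [-103/125 3/5 96/125 0; -79/125 4/5 -72/125 0; -343/250 3/10 13/125 0; 0 0 0 1]

T = [-103/125 3/5 96/125 0; -79/125 4/5 -72/125 0; -343/250 3/10 13/125 0; 0 0 0 1]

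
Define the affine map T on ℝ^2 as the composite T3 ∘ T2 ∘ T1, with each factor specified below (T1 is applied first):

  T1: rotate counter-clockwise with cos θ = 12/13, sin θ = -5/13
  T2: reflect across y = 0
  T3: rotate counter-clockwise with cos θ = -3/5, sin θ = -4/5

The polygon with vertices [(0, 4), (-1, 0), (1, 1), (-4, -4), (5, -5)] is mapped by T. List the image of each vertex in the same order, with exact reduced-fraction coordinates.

image vertices: (-252/65, 64/65), (16/65, 63/65), (-79/65, -47/65), (316/65, 188/65), (47/13, -79/13)

T1 rotate counter-clockwise with cos θ = 12/13, sin θ = -5/13: (0, 4) → (20/13, 48/13); (-1, 0) → (-12/13, 5/13); (1, 1) → (17/13, 7/13); (-4, -4) → (-68/13, -28/13); (5, -5) → (35/13, -85/13)
T2 reflect across y = 0: (20/13, 48/13) → (20/13, -48/13); (-12/13, 5/13) → (-12/13, -5/13); (17/13, 7/13) → (17/13, -7/13); (-68/13, -28/13) → (-68/13, 28/13); (35/13, -85/13) → (35/13, 85/13)
T3 rotate counter-clockwise with cos θ = -3/5, sin θ = -4/5: (20/13, -48/13) → (-252/65, 64/65); (-12/13, -5/13) → (16/65, 63/65); (17/13, -7/13) → (-79/65, -47/65); (-68/13, 28/13) → (316/65, 188/65); (35/13, 85/13) → (47/13, -79/13)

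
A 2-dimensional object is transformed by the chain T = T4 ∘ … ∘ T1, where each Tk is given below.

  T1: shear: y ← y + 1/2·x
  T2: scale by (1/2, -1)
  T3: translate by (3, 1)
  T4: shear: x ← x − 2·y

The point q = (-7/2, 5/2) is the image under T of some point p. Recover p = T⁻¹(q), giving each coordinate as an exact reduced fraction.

p = (-3, 0)

T1 = [1 0 0; 1/2 1 0; 0 0 1]
T2·T1 = [1/2 0 0; -1/2 -1 0; 0 0 1]
T3·…·T1 = [1/2 0 3; -1/2 -1 1; 0 0 1]
T4·…·T1 = [3/2 2 1; -1/2 -1 1; 0 0 1]
det M = -1/2; M⁻¹ = [2 4 -6; -1 -3 4; 0 0 1]
M⁻¹ · (-7/2, 5/2)ᵀ = (-3, 0)ᵀ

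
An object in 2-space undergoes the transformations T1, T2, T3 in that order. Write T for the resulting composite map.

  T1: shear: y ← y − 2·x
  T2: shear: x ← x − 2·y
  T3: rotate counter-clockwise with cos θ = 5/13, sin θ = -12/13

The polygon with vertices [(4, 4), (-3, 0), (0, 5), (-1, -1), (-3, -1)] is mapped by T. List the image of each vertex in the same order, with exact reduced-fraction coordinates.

image vertices: (12/13, -164/13), (-3/13, 210/13), (10/13, 145/13), (-3/13, 41/13), (-5/13, 181/13)

T1 shear: y ← y − 2·x: (4, 4) → (4, -4); (-3, 0) → (-3, 6); (0, 5) → (0, 5); (-1, -1) → (-1, 1); (-3, -1) → (-3, 5)
T2 shear: x ← x − 2·y: (4, -4) → (12, -4); (-3, 6) → (-15, 6); (0, 5) → (-10, 5); (-1, 1) → (-3, 1); (-3, 5) → (-13, 5)
T3 rotate counter-clockwise with cos θ = 5/13, sin θ = -12/13: (12, -4) → (12/13, -164/13); (-15, 6) → (-3/13, 210/13); (-10, 5) → (10/13, 145/13); (-3, 1) → (-3/13, 41/13); (-13, 5) → (-5/13, 181/13)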